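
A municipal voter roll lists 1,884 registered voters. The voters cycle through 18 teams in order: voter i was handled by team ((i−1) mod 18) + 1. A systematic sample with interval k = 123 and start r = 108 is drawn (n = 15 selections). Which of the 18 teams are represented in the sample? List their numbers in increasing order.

3, 6, 9, 12, 15, 18

Consecutive selections differ by k = 123, so their team numbers differ by 123 mod 18 = 15.
gcd(123, 18) = 3, so the sample visits 18/3 = 6 distinct residues mod 18.
Start 108 is team 18; the teams hit are 3, 6, 9, 12, 15, 18.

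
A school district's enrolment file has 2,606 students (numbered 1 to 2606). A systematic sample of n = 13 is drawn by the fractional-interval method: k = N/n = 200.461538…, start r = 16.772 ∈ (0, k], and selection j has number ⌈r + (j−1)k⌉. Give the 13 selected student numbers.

17, 218, 418, 619, 819, 1020, 1220, 1421, 1621, 1821, 2022, 2222, 2423

j=1: r + 0k = 16.772 → ⌈·⌉ = 17
j=2: r + 1k = 217.233538… → ⌈·⌉ = 218
j=3: r + 2k = 417.695076… → ⌈·⌉ = 418
j=4: r + 3k = 618.156615… → ⌈·⌉ = 619
j=5: r + 4k = 818.618153… → ⌈·⌉ = 819
j=6: r + 5k = 1019.079692… → ⌈·⌉ = 1020
j=7: r + 6k = 1219.541230… → ⌈·⌉ = 1220
j=8: r + 7k = 1420.002769… → ⌈·⌉ = 1421
j=9: r + 8k = 1620.464307… → ⌈·⌉ = 1621
j=10: r + 9k = 1820.925846… → ⌈·⌉ = 1821
j=11: r + 10k = 2021.387384… → ⌈·⌉ = 2022
j=12: r + 11k = 2221.848923… → ⌈·⌉ = 2222
j=13: r + 12k = 2422.310461… → ⌈·⌉ = 2423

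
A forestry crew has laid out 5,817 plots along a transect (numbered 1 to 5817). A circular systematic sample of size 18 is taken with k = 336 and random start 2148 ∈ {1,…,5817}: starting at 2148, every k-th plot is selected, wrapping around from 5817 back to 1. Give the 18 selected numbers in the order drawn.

Selection 1: 2148
Selection 2: 2148 + 336 = 2484
Selection 3: 2484 + 336 = 2820
Selection 4: 2820 + 336 = 3156
Selection 5: 3156 + 336 = 3492
Selection 6: 3492 + 336 = 3828
Selection 7: 3828 + 336 = 4164
Selection 8: 4164 + 336 = 4500
Selection 9: 4500 + 336 = 4836
Selection 10: 4836 + 336 = 5172
Selection 11: 5172 + 336 = 5508
Selection 12: 5508 + 336 = 5844 → 5844 − 5817 = 27
Selection 13: 27 + 336 = 363
Selection 14: 363 + 336 = 699
Selection 15: 699 + 336 = 1035
Selection 16: 1035 + 336 = 1371
Selection 17: 1371 + 336 = 1707
Selection 18: 1707 + 336 = 2043

2148, 2484, 2820, 3156, 3492, 3828, 4164, 4500, 4836, 5172, 5508, 27, 363, 699, 1035, 1371, 1707, 2043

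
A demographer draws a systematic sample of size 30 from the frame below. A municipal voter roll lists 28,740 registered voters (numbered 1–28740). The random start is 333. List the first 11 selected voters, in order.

k = N/n = 28740/30 = 958
voter 1: 333
voter 2: 333 + 958 = 1291
voter 3: 1291 + 958 = 2249
voter 4: 2249 + 958 = 3207
voter 5: 3207 + 958 = 4165
voter 6: 4165 + 958 = 5123
voter 7: 5123 + 958 = 6081
voter 8: 6081 + 958 = 7039
voter 9: 7039 + 958 = 7997
voter 10: 7997 + 958 = 8955
voter 11: 8955 + 958 = 9913

333, 1291, 2249, 3207, 4165, 5123, 6081, 7039, 7997, 8955, 9913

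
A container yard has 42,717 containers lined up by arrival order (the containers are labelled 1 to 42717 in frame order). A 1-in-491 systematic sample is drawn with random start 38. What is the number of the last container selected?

42264

k = 491
87th selection = r + (87−1)·k = 38 + 86×491 = 38 + 42226 = 42264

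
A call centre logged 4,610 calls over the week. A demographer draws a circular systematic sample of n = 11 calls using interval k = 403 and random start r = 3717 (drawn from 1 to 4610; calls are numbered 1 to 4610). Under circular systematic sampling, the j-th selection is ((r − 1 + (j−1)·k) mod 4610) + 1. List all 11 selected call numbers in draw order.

3717, 4120, 4523, 316, 719, 1122, 1525, 1928, 2331, 2734, 3137

Selection 1: 3717
Selection 2: 3717 + 403 = 4120
Selection 3: 4120 + 403 = 4523
Selection 4: 4523 + 403 = 4926 → 4926 − 4610 = 316
Selection 5: 316 + 403 = 719
Selection 6: 719 + 403 = 1122
Selection 7: 1122 + 403 = 1525
Selection 8: 1525 + 403 = 1928
Selection 9: 1928 + 403 = 2331
Selection 10: 2331 + 403 = 2734
Selection 11: 2734 + 403 = 3137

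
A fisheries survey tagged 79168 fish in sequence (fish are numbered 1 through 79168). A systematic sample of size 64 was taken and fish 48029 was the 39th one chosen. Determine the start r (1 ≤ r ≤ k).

k = 79168/64 = 1237
r = 48029 − (39−1)×1237 = 48029 − 47006 = 1023

1023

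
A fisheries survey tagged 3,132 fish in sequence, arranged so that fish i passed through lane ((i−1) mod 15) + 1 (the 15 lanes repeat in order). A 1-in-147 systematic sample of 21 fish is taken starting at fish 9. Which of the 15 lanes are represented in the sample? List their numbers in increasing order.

Consecutive selections differ by k = 147, so their lane numbers differ by 147 mod 15 = 12.
gcd(147, 15) = 3, so the sample visits 15/3 = 5 distinct residues mod 15.
Start 9 is lane 9; the lanes hit are 3, 6, 9, 12, 15.

3, 6, 9, 12, 15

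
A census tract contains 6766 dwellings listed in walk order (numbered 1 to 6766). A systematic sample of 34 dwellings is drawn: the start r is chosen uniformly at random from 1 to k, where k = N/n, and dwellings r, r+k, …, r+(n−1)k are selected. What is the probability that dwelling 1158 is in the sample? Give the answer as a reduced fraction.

k = 6766/34 = 199.
Dwelling 1158 is selected iff r ≡ 1158 (mod 199); exactly one such r in {1,…,199}.
Inclusion probability = 1/199.

1/199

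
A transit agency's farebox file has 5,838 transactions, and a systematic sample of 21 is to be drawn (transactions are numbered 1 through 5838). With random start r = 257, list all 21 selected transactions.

k = N/n = 5838/21 = 278
transaction 1: 257
transaction 2: 257 + 278 = 535
transaction 3: 535 + 278 = 813
transaction 4: 813 + 278 = 1091
transaction 5: 1091 + 278 = 1369
transaction 6: 1369 + 278 = 1647
transaction 7: 1647 + 278 = 1925
transaction 8: 1925 + 278 = 2203
transaction 9: 2203 + 278 = 2481
transaction 10: 2481 + 278 = 2759
transaction 11: 2759 + 278 = 3037
transaction 12: 3037 + 278 = 3315
transaction 13: 3315 + 278 = 3593
transaction 14: 3593 + 278 = 3871
transaction 15: 3871 + 278 = 4149
transaction 16: 4149 + 278 = 4427
transaction 17: 4427 + 278 = 4705
transaction 18: 4705 + 278 = 4983
transaction 19: 4983 + 278 = 5261
transaction 20: 5261 + 278 = 5539
transaction 21: 5539 + 278 = 5817

257, 535, 813, 1091, 1369, 1647, 1925, 2203, 2481, 2759, 3037, 3315, 3593, 3871, 4149, 4427, 4705, 4983, 5261, 5539, 5817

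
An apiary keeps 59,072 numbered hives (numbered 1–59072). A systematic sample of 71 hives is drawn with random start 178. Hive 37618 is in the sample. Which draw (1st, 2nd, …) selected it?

k = 59072/71 = 832
position = (37618 − 178)/832 + 1 = 37440/832 + 1 = 45 + 1 = 46

46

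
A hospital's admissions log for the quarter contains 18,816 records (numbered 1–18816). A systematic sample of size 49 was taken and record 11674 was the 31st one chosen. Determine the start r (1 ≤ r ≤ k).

154

k = 18816/49 = 384
r = 11674 − (31−1)×384 = 11674 − 11520 = 154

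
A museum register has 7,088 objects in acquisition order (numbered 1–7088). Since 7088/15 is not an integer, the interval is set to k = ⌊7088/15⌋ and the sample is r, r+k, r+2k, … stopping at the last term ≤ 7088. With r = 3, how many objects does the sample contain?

16

k = ⌊7088/15⌋ = 472
Achieved size = ⌊(7088 − 3)/472⌋ + 1 = ⌊7085/472⌋ + 1 = 15 + 1 = 16
(last selection: 3 + 15×472 = 7083 ≤ 7088; next would be 7555 > 7088)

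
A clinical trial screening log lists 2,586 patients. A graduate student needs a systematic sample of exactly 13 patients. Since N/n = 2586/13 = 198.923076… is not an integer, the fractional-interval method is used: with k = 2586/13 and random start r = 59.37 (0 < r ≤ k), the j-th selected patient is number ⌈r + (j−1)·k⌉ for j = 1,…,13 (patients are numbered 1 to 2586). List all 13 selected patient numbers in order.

j=1: r + 0k = 59.37 → ⌈·⌉ = 60
j=2: r + 1k = 258.293076… → ⌈·⌉ = 259
j=3: r + 2k = 457.216153… → ⌈·⌉ = 458
j=4: r + 3k = 656.139230… → ⌈·⌉ = 657
j=5: r + 4k = 855.062307… → ⌈·⌉ = 856
j=6: r + 5k = 1053.985384… → ⌈·⌉ = 1054
j=7: r + 6k = 1252.908461… → ⌈·⌉ = 1253
j=8: r + 7k = 1451.831538… → ⌈·⌉ = 1452
j=9: r + 8k = 1650.754615… → ⌈·⌉ = 1651
j=10: r + 9k = 1849.677692… → ⌈·⌉ = 1850
j=11: r + 10k = 2048.600769… → ⌈·⌉ = 2049
j=12: r + 11k = 2247.523846… → ⌈·⌉ = 2248
j=13: r + 12k = 2446.446923… → ⌈·⌉ = 2447

60, 259, 458, 657, 856, 1054, 1253, 1452, 1651, 1850, 2049, 2248, 2447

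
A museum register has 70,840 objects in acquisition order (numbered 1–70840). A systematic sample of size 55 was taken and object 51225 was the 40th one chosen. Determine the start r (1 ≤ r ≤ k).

993

k = 70840/55 = 1288
r = 51225 − (40−1)×1288 = 51225 − 50232 = 993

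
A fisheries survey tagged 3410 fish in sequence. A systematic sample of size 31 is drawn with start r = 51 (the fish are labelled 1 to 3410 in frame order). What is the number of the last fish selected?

3351

k = 3410/31 = 110
31st selection = r + (31−1)·k = 51 + 30×110 = 51 + 3300 = 3351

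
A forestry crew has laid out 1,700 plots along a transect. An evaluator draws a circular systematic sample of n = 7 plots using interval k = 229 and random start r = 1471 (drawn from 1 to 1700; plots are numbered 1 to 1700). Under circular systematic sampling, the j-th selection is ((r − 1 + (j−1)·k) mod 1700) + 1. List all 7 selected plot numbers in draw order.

1471, 1700, 229, 458, 687, 916, 1145

Selection 1: 1471
Selection 2: 1471 + 229 = 1700
Selection 3: 1700 + 229 = 1929 → 1929 − 1700 = 229
Selection 4: 229 + 229 = 458
Selection 5: 458 + 229 = 687
Selection 6: 687 + 229 = 916
Selection 7: 916 + 229 = 1145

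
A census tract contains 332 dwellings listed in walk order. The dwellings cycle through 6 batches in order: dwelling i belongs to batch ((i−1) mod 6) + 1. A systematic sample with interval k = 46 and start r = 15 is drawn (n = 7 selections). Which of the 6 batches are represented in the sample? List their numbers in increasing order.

1, 3, 5

Consecutive selections differ by k = 46, so their batch numbers differ by 46 mod 6 = 4.
gcd(46, 6) = 2, so the sample visits 6/2 = 3 distinct residues mod 6.
Start 15 is batch 3; the batches hit are 1, 3, 5.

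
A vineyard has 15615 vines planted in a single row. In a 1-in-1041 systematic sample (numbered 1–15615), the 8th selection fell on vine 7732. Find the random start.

k = 1041
r = 7732 − (8−1)×1041 = 7732 − 7287 = 445

445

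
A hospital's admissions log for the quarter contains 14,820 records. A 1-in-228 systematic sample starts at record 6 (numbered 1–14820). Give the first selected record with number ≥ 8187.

k = 228
Steps past start: ⌈(8187 − 6)/228⌉ = ⌈8181/228⌉ = 36
Selected record: 6 + 36×228 = 8214

8214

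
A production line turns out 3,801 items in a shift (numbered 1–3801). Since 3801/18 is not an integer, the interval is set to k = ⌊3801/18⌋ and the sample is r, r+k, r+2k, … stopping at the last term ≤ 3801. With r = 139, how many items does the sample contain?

k = ⌊3801/18⌋ = 211
Achieved size = ⌊(3801 − 139)/211⌋ + 1 = ⌊3662/211⌋ + 1 = 17 + 1 = 18
(last selection: 139 + 17×211 = 3726 ≤ 3801; next would be 3937 > 3801)

18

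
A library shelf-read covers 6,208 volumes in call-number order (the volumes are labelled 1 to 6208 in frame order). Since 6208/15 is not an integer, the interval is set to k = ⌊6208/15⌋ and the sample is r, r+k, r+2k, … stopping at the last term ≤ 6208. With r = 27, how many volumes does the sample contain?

15

k = ⌊6208/15⌋ = 413
Achieved size = ⌊(6208 − 27)/413⌋ + 1 = ⌊6181/413⌋ + 1 = 14 + 1 = 15
(last selection: 27 + 14×413 = 5809 ≤ 6208; next would be 6222 > 6208)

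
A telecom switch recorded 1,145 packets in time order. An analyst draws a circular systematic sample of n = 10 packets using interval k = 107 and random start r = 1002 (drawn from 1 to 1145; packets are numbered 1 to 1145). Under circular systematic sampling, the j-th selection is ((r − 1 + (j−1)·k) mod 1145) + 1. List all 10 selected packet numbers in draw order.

1002, 1109, 71, 178, 285, 392, 499, 606, 713, 820

Selection 1: 1002
Selection 2: 1002 + 107 = 1109
Selection 3: 1109 + 107 = 1216 → 1216 − 1145 = 71
Selection 4: 71 + 107 = 178
Selection 5: 178 + 107 = 285
Selection 6: 285 + 107 = 392
Selection 7: 392 + 107 = 499
Selection 8: 499 + 107 = 606
Selection 9: 606 + 107 = 713
Selection 10: 713 + 107 = 820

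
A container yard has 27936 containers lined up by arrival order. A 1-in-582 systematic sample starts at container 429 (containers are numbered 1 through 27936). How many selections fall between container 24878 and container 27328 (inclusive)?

4

k = 582
First selection ≥ 24878: 429 + ⌈(24878−429)/582⌉·582 = 429 + 43×582 = 25455
Last selection ≤ 27328: 429 + ⌊(27328−429)/582⌋·582 = 429 + 46×582 = 27201
Count = 46 − 43 + 1 = 4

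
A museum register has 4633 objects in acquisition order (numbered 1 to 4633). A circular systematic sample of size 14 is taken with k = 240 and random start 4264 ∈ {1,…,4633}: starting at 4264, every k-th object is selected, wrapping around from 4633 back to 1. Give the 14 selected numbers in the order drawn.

4264, 4504, 111, 351, 591, 831, 1071, 1311, 1551, 1791, 2031, 2271, 2511, 2751

Selection 1: 4264
Selection 2: 4264 + 240 = 4504
Selection 3: 4504 + 240 = 4744 → 4744 − 4633 = 111
Selection 4: 111 + 240 = 351
Selection 5: 351 + 240 = 591
Selection 6: 591 + 240 = 831
Selection 7: 831 + 240 = 1071
Selection 8: 1071 + 240 = 1311
Selection 9: 1311 + 240 = 1551
Selection 10: 1551 + 240 = 1791
Selection 11: 1791 + 240 = 2031
Selection 12: 2031 + 240 = 2271
Selection 13: 2271 + 240 = 2511
Selection 14: 2511 + 240 = 2751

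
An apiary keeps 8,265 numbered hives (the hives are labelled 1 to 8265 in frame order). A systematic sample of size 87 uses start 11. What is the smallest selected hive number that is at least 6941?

k = 8265/87 = 95
Steps past start: ⌈(6941 − 11)/95⌉ = ⌈6930/95⌉ = 73
Selected hive: 11 + 73×95 = 6946

6946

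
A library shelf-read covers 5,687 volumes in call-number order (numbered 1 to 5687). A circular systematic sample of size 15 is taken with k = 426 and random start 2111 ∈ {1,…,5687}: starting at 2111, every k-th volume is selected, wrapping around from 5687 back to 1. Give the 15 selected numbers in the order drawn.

2111, 2537, 2963, 3389, 3815, 4241, 4667, 5093, 5519, 258, 684, 1110, 1536, 1962, 2388

Selection 1: 2111
Selection 2: 2111 + 426 = 2537
Selection 3: 2537 + 426 = 2963
Selection 4: 2963 + 426 = 3389
Selection 5: 3389 + 426 = 3815
Selection 6: 3815 + 426 = 4241
Selection 7: 4241 + 426 = 4667
Selection 8: 4667 + 426 = 5093
Selection 9: 5093 + 426 = 5519
Selection 10: 5519 + 426 = 5945 → 5945 − 5687 = 258
Selection 11: 258 + 426 = 684
Selection 12: 684 + 426 = 1110
Selection 13: 1110 + 426 = 1536
Selection 14: 1536 + 426 = 1962
Selection 15: 1962 + 426 = 2388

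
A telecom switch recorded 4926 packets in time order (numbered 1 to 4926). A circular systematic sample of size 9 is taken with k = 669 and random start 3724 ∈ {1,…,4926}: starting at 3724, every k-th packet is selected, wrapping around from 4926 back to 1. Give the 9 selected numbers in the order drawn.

3724, 4393, 136, 805, 1474, 2143, 2812, 3481, 4150

Selection 1: 3724
Selection 2: 3724 + 669 = 4393
Selection 3: 4393 + 669 = 5062 → 5062 − 4926 = 136
Selection 4: 136 + 669 = 805
Selection 5: 805 + 669 = 1474
Selection 6: 1474 + 669 = 2143
Selection 7: 2143 + 669 = 2812
Selection 8: 2812 + 669 = 3481
Selection 9: 3481 + 669 = 4150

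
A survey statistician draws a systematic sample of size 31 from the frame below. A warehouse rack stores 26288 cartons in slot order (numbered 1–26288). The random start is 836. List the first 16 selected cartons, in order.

k = N/n = 26288/31 = 848
carton 1: 836
carton 2: 836 + 848 = 1684
carton 3: 1684 + 848 = 2532
carton 4: 2532 + 848 = 3380
carton 5: 3380 + 848 = 4228
carton 6: 4228 + 848 = 5076
carton 7: 5076 + 848 = 5924
carton 8: 5924 + 848 = 6772
carton 9: 6772 + 848 = 7620
carton 10: 7620 + 848 = 8468
carton 11: 8468 + 848 = 9316
carton 12: 9316 + 848 = 10164
carton 13: 10164 + 848 = 11012
carton 14: 11012 + 848 = 11860
carton 15: 11860 + 848 = 12708
carton 16: 12708 + 848 = 13556

836, 1684, 2532, 3380, 4228, 5076, 5924, 6772, 7620, 8468, 9316, 10164, 11012, 11860, 12708, 13556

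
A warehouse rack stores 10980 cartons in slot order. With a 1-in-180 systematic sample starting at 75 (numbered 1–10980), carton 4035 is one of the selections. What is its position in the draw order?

23

k = 180
position = (4035 − 75)/180 + 1 = 3960/180 + 1 = 22 + 1 = 23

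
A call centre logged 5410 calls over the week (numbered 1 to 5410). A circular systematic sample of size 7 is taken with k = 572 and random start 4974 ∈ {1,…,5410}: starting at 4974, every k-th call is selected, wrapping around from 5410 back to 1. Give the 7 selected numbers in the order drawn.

Selection 1: 4974
Selection 2: 4974 + 572 = 5546 → 5546 − 5410 = 136
Selection 3: 136 + 572 = 708
Selection 4: 708 + 572 = 1280
Selection 5: 1280 + 572 = 1852
Selection 6: 1852 + 572 = 2424
Selection 7: 2424 + 572 = 2996

4974, 136, 708, 1280, 1852, 2424, 2996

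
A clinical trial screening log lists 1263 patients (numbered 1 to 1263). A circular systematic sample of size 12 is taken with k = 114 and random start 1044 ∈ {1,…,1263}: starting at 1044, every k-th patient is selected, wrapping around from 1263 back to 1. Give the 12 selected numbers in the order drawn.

1044, 1158, 9, 123, 237, 351, 465, 579, 693, 807, 921, 1035

Selection 1: 1044
Selection 2: 1044 + 114 = 1158
Selection 3: 1158 + 114 = 1272 → 1272 − 1263 = 9
Selection 4: 9 + 114 = 123
Selection 5: 123 + 114 = 237
Selection 6: 237 + 114 = 351
Selection 7: 351 + 114 = 465
Selection 8: 465 + 114 = 579
Selection 9: 579 + 114 = 693
Selection 10: 693 + 114 = 807
Selection 11: 807 + 114 = 921
Selection 12: 921 + 114 = 1035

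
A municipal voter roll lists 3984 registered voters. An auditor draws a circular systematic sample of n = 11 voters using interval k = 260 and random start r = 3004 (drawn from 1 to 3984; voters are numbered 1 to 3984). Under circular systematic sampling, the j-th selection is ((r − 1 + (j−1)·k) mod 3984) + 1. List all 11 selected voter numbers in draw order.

3004, 3264, 3524, 3784, 60, 320, 580, 840, 1100, 1360, 1620

Selection 1: 3004
Selection 2: 3004 + 260 = 3264
Selection 3: 3264 + 260 = 3524
Selection 4: 3524 + 260 = 3784
Selection 5: 3784 + 260 = 4044 → 4044 − 3984 = 60
Selection 6: 60 + 260 = 320
Selection 7: 320 + 260 = 580
Selection 8: 580 + 260 = 840
Selection 9: 840 + 260 = 1100
Selection 10: 1100 + 260 = 1360
Selection 11: 1360 + 260 = 1620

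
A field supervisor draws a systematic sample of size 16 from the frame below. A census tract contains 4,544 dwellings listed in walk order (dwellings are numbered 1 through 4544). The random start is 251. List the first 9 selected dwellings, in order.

k = N/n = 4544/16 = 284
dwelling 1: 251
dwelling 2: 251 + 284 = 535
dwelling 3: 535 + 284 = 819
dwelling 4: 819 + 284 = 1103
dwelling 5: 1103 + 284 = 1387
dwelling 6: 1387 + 284 = 1671
dwelling 7: 1671 + 284 = 1955
dwelling 8: 1955 + 284 = 2239
dwelling 9: 2239 + 284 = 2523

251, 535, 819, 1103, 1387, 1671, 1955, 2239, 2523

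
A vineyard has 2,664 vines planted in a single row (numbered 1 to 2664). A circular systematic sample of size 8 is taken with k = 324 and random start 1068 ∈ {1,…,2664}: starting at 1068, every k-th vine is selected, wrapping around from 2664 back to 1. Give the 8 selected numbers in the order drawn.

1068, 1392, 1716, 2040, 2364, 24, 348, 672

Selection 1: 1068
Selection 2: 1068 + 324 = 1392
Selection 3: 1392 + 324 = 1716
Selection 4: 1716 + 324 = 2040
Selection 5: 2040 + 324 = 2364
Selection 6: 2364 + 324 = 2688 → 2688 − 2664 = 24
Selection 7: 24 + 324 = 348
Selection 8: 348 + 324 = 672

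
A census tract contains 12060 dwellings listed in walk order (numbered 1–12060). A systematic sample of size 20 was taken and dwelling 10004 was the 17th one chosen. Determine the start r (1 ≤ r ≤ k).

356

k = 12060/20 = 603
r = 10004 − (17−1)×603 = 10004 − 9648 = 356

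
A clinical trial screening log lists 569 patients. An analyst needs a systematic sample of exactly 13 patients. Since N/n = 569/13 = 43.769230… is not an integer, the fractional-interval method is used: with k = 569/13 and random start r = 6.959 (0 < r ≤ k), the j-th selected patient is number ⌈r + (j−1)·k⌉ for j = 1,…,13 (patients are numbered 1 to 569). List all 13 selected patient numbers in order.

7, 51, 95, 139, 183, 226, 270, 314, 358, 401, 445, 489, 533

j=1: r + 0k = 6.959 → ⌈·⌉ = 7
j=2: r + 1k = 50.728230… → ⌈·⌉ = 51
j=3: r + 2k = 94.497461… → ⌈·⌉ = 95
j=4: r + 3k = 138.266692… → ⌈·⌉ = 139
j=5: r + 4k = 182.035923… → ⌈·⌉ = 183
j=6: r + 5k = 225.805153… → ⌈·⌉ = 226
j=7: r + 6k = 269.574384… → ⌈·⌉ = 270
j=8: r + 7k = 313.343615… → ⌈·⌉ = 314
j=9: r + 8k = 357.112846… → ⌈·⌉ = 358
j=10: r + 9k = 400.882076… → ⌈·⌉ = 401
j=11: r + 10k = 444.651307… → ⌈·⌉ = 445
j=12: r + 11k = 488.420538… → ⌈·⌉ = 489
j=13: r + 12k = 532.189769… → ⌈·⌉ = 533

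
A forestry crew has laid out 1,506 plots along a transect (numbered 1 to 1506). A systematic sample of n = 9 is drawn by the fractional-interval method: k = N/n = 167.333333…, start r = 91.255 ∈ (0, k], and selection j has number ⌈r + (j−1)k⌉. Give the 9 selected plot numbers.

92, 259, 426, 594, 761, 928, 1096, 1263, 1430

j=1: r + 0k = 91.255 → ⌈·⌉ = 92
j=2: r + 1k = 258.588333… → ⌈·⌉ = 259
j=3: r + 2k = 425.921666… → ⌈·⌉ = 426
j=4: r + 3k = 593.255 → ⌈·⌉ = 594
j=5: r + 4k = 760.588333… → ⌈·⌉ = 761
j=6: r + 5k = 927.921666… → ⌈·⌉ = 928
j=7: r + 6k = 1095.255 → ⌈·⌉ = 1096
j=8: r + 7k = 1262.588333… → ⌈·⌉ = 1263
j=9: r + 8k = 1429.921666… → ⌈·⌉ = 1430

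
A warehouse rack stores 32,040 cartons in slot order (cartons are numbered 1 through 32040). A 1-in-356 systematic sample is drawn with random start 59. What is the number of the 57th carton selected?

k = 356
57th selection = r + (57−1)·k = 59 + 56×356 = 59 + 19936 = 19995

19995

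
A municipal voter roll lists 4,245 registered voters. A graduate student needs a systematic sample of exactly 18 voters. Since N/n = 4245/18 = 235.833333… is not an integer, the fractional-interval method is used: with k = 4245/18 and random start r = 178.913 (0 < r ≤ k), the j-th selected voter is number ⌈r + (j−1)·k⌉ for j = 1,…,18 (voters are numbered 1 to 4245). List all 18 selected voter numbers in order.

j=1: r + 0k = 178.913 → ⌈·⌉ = 179
j=2: r + 1k = 414.746333… → ⌈·⌉ = 415
j=3: r + 2k = 650.579666… → ⌈·⌉ = 651
j=4: r + 3k = 886.413 → ⌈·⌉ = 887
j=5: r + 4k = 1122.246333… → ⌈·⌉ = 1123
j=6: r + 5k = 1358.079666… → ⌈·⌉ = 1359
j=7: r + 6k = 1593.913 → ⌈·⌉ = 1594
j=8: r + 7k = 1829.746333… → ⌈·⌉ = 1830
j=9: r + 8k = 2065.579666… → ⌈·⌉ = 2066
j=10: r + 9k = 2301.413 → ⌈·⌉ = 2302
j=11: r + 10k = 2537.246333… → ⌈·⌉ = 2538
j=12: r + 11k = 2773.079666… → ⌈·⌉ = 2774
j=13: r + 12k = 3008.913 → ⌈·⌉ = 3009
j=14: r + 13k = 3244.746333… → ⌈·⌉ = 3245
j=15: r + 14k = 3480.579666… → ⌈·⌉ = 3481
j=16: r + 15k = 3716.413 → ⌈·⌉ = 3717
j=17: r + 16k = 3952.246333… → ⌈·⌉ = 3953
j=18: r + 17k = 4188.079666… → ⌈·⌉ = 4189

179, 415, 651, 887, 1123, 1359, 1594, 1830, 2066, 2302, 2538, 2774, 3009, 3245, 3481, 3717, 3953, 4189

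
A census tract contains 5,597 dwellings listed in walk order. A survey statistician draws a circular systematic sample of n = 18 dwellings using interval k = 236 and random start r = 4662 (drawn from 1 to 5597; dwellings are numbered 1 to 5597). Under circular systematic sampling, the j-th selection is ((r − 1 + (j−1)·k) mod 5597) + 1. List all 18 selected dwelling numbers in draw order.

Selection 1: 4662
Selection 2: 4662 + 236 = 4898
Selection 3: 4898 + 236 = 5134
Selection 4: 5134 + 236 = 5370
Selection 5: 5370 + 236 = 5606 → 5606 − 5597 = 9
Selection 6: 9 + 236 = 245
Selection 7: 245 + 236 = 481
Selection 8: 481 + 236 = 717
Selection 9: 717 + 236 = 953
Selection 10: 953 + 236 = 1189
Selection 11: 1189 + 236 = 1425
Selection 12: 1425 + 236 = 1661
Selection 13: 1661 + 236 = 1897
Selection 14: 1897 + 236 = 2133
Selection 15: 2133 + 236 = 2369
Selection 16: 2369 + 236 = 2605
Selection 17: 2605 + 236 = 2841
Selection 18: 2841 + 236 = 3077

4662, 4898, 5134, 5370, 9, 245, 481, 717, 953, 1189, 1425, 1661, 1897, 2133, 2369, 2605, 2841, 3077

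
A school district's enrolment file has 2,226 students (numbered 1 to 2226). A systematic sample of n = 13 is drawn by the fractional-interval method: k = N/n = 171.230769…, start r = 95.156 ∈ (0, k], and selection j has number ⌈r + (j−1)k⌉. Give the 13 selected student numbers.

96, 267, 438, 609, 781, 952, 1123, 1294, 1466, 1637, 1808, 1979, 2150

j=1: r + 0k = 95.156 → ⌈·⌉ = 96
j=2: r + 1k = 266.386769… → ⌈·⌉ = 267
j=3: r + 2k = 437.617538… → ⌈·⌉ = 438
j=4: r + 3k = 608.848307… → ⌈·⌉ = 609
j=5: r + 4k = 780.079076… → ⌈·⌉ = 781
j=6: r + 5k = 951.309846… → ⌈·⌉ = 952
j=7: r + 6k = 1122.540615… → ⌈·⌉ = 1123
j=8: r + 7k = 1293.771384… → ⌈·⌉ = 1294
j=9: r + 8k = 1465.002153… → ⌈·⌉ = 1466
j=10: r + 9k = 1636.232923… → ⌈·⌉ = 1637
j=11: r + 10k = 1807.463692… → ⌈·⌉ = 1808
j=12: r + 11k = 1978.694461… → ⌈·⌉ = 1979
j=13: r + 12k = 2149.925230… → ⌈·⌉ = 2150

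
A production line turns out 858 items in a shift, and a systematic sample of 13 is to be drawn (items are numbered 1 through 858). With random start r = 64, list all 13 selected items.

64, 130, 196, 262, 328, 394, 460, 526, 592, 658, 724, 790, 856

k = N/n = 858/13 = 66
item 1: 64
item 2: 64 + 66 = 130
item 3: 130 + 66 = 196
item 4: 196 + 66 = 262
item 5: 262 + 66 = 328
item 6: 328 + 66 = 394
item 7: 394 + 66 = 460
item 8: 460 + 66 = 526
item 9: 526 + 66 = 592
item 10: 592 + 66 = 658
item 11: 658 + 66 = 724
item 12: 724 + 66 = 790
item 13: 790 + 66 = 856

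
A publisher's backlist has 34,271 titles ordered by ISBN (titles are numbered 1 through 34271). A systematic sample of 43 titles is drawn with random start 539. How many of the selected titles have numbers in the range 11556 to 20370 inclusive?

k = 34271/43 = 797
First selection ≥ 11556: 539 + ⌈(11556−539)/797⌉·797 = 539 + 14×797 = 11697
Last selection ≤ 20370: 539 + ⌊(20370−539)/797⌋·797 = 539 + 24×797 = 19667
Count = 24 − 14 + 1 = 11

11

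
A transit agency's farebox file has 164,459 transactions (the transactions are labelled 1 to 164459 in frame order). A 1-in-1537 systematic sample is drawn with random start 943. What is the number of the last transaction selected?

k = 1537
107th selection = r + (107−1)·k = 943 + 106×1537 = 943 + 162922 = 163865

163865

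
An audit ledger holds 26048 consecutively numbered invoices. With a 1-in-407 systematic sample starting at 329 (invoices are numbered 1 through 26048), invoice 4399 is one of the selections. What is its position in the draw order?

11

k = 407
position = (4399 − 329)/407 + 1 = 4070/407 + 1 = 10 + 1 = 11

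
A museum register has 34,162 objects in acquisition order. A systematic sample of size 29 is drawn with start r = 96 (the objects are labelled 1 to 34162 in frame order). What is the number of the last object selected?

33080

k = 34162/29 = 1178
29th selection = r + (29−1)·k = 96 + 28×1178 = 96 + 32984 = 33080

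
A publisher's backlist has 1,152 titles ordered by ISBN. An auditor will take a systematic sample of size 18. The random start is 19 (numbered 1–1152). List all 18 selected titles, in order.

k = N/n = 1152/18 = 64
title 1: 19
title 2: 19 + 64 = 83
title 3: 83 + 64 = 147
title 4: 147 + 64 = 211
title 5: 211 + 64 = 275
title 6: 275 + 64 = 339
title 7: 339 + 64 = 403
title 8: 403 + 64 = 467
title 9: 467 + 64 = 531
title 10: 531 + 64 = 595
title 11: 595 + 64 = 659
title 12: 659 + 64 = 723
title 13: 723 + 64 = 787
title 14: 787 + 64 = 851
title 15: 851 + 64 = 915
title 16: 915 + 64 = 979
title 17: 979 + 64 = 1043
title 18: 1043 + 64 = 1107

19, 83, 147, 211, 275, 339, 403, 467, 531, 595, 659, 723, 787, 851, 915, 979, 1043, 1107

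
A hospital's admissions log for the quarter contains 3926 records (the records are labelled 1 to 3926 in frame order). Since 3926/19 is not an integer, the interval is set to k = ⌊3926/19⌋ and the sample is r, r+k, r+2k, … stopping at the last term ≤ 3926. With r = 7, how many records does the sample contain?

k = ⌊3926/19⌋ = 206
Achieved size = ⌊(3926 − 7)/206⌋ + 1 = ⌊3919/206⌋ + 1 = 19 + 1 = 20
(last selection: 7 + 19×206 = 3921 ≤ 3926; next would be 4127 > 3926)

20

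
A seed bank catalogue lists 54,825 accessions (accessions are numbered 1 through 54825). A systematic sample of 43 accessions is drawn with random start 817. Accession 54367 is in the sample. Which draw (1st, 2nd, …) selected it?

43

k = 54825/43 = 1275
position = (54367 − 817)/1275 + 1 = 53550/1275 + 1 = 42 + 1 = 43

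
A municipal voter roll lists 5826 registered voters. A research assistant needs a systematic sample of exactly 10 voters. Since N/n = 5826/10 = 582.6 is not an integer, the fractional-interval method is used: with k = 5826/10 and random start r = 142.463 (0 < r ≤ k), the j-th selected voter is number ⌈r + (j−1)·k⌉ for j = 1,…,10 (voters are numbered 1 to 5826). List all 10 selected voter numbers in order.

j=1: r + 0k = 142.463 → ⌈·⌉ = 143
j=2: r + 1k = 725.063 → ⌈·⌉ = 726
j=3: r + 2k = 1307.663 → ⌈·⌉ = 1308
j=4: r + 3k = 1890.263 → ⌈·⌉ = 1891
j=5: r + 4k = 2472.863 → ⌈·⌉ = 2473
j=6: r + 5k = 3055.463 → ⌈·⌉ = 3056
j=7: r + 6k = 3638.063 → ⌈·⌉ = 3639
j=8: r + 7k = 4220.663 → ⌈·⌉ = 4221
j=9: r + 8k = 4803.263 → ⌈·⌉ = 4804
j=10: r + 9k = 5385.863 → ⌈·⌉ = 5386

143, 726, 1308, 1891, 2473, 3056, 3639, 4221, 4804, 5386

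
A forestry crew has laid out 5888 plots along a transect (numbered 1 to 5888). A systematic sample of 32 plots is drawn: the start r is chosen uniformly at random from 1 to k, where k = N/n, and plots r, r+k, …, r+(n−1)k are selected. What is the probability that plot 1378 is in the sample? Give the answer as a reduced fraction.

1/184

k = 5888/32 = 184.
Plot 1378 is selected iff r ≡ 1378 (mod 184); exactly one such r in {1,…,184}.
Inclusion probability = 1/184.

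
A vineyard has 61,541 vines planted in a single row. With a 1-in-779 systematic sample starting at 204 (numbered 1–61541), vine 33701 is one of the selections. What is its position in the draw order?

44

k = 779
position = (33701 − 204)/779 + 1 = 33497/779 + 1 = 43 + 1 = 44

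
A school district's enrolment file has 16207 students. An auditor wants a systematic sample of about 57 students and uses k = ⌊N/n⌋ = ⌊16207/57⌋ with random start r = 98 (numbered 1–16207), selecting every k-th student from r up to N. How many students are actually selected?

57

k = ⌊16207/57⌋ = 284
Achieved size = ⌊(16207 − 98)/284⌋ + 1 = ⌊16109/284⌋ + 1 = 56 + 1 = 57
(last selection: 98 + 56×284 = 16002 ≤ 16207; next would be 16286 > 16207)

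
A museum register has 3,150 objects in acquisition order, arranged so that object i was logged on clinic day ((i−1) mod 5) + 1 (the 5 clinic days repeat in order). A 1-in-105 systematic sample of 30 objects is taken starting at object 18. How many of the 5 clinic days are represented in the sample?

1

Consecutive selections differ by k = 105, so their clinic day numbers differ by 105 mod 5 = 0.
gcd(105, 5) = 5, so the sample visits 5/5 = 1 distinct residues mod 5.
Start 18 is clinic day 3; the clinic days hit are 3.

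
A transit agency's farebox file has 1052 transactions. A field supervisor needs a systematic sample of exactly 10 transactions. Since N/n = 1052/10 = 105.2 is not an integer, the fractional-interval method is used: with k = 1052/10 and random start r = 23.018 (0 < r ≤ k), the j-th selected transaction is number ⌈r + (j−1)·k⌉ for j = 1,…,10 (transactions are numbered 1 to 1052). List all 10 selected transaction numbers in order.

j=1: r + 0k = 23.018 → ⌈·⌉ = 24
j=2: r + 1k = 128.218 → ⌈·⌉ = 129
j=3: r + 2k = 233.418 → ⌈·⌉ = 234
j=4: r + 3k = 338.618 → ⌈·⌉ = 339
j=5: r + 4k = 443.818 → ⌈·⌉ = 444
j=6: r + 5k = 549.018 → ⌈·⌉ = 550
j=7: r + 6k = 654.218 → ⌈·⌉ = 655
j=8: r + 7k = 759.418 → ⌈·⌉ = 760
j=9: r + 8k = 864.618 → ⌈·⌉ = 865
j=10: r + 9k = 969.818 → ⌈·⌉ = 970

24, 129, 234, 339, 444, 550, 655, 760, 865, 970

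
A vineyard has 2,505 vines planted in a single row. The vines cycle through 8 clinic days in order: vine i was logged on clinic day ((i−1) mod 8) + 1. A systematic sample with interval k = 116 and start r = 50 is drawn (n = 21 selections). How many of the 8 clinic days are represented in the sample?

2

Consecutive selections differ by k = 116, so their clinic day numbers differ by 116 mod 8 = 4.
gcd(116, 8) = 4, so the sample visits 8/4 = 2 distinct residues mod 8.
Start 50 is clinic day 2; the clinic days hit are 2, 6.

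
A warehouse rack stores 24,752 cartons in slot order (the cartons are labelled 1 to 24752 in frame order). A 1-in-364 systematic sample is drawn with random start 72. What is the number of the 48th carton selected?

k = 364
48th selection = r + (48−1)·k = 72 + 47×364 = 72 + 17108 = 17180

17180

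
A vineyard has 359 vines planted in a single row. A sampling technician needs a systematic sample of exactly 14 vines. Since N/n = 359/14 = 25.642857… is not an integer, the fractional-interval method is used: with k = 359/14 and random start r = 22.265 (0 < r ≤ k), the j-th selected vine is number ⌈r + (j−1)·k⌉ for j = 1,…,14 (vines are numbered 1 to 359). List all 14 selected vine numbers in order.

j=1: r + 0k = 22.265 → ⌈·⌉ = 23
j=2: r + 1k = 47.907857… → ⌈·⌉ = 48
j=3: r + 2k = 73.550714… → ⌈·⌉ = 74
j=4: r + 3k = 99.193571… → ⌈·⌉ = 100
j=5: r + 4k = 124.836428… → ⌈·⌉ = 125
j=6: r + 5k = 150.479285… → ⌈·⌉ = 151
j=7: r + 6k = 176.122142… → ⌈·⌉ = 177
j=8: r + 7k = 201.765 → ⌈·⌉ = 202
j=9: r + 8k = 227.407857… → ⌈·⌉ = 228
j=10: r + 9k = 253.050714… → ⌈·⌉ = 254
j=11: r + 10k = 278.693571… → ⌈·⌉ = 279
j=12: r + 11k = 304.336428… → ⌈·⌉ = 305
j=13: r + 12k = 329.979285… → ⌈·⌉ = 330
j=14: r + 13k = 355.622142… → ⌈·⌉ = 356

23, 48, 74, 100, 125, 151, 177, 202, 228, 254, 279, 305, 330, 356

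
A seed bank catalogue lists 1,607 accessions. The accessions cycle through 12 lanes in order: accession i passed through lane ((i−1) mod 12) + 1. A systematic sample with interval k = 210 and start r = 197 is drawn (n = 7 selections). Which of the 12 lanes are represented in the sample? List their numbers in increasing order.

5, 11

Consecutive selections differ by k = 210, so their lane numbers differ by 210 mod 12 = 6.
gcd(210, 12) = 6, so the sample visits 12/6 = 2 distinct residues mod 12.
Start 197 is lane 5; the lanes hit are 5, 11.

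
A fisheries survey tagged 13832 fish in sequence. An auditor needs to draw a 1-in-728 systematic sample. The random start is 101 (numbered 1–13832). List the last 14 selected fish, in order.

3741, 4469, 5197, 5925, 6653, 7381, 8109, 8837, 9565, 10293, 11021, 11749, 12477, 13205

6th selection = 101 + 5×728 = 3741
7th: 3741 + 728 = 4469
8th: 4469 + 728 = 5197
9th: 5197 + 728 = 5925
10th: 5925 + 728 = 6653
11th: 6653 + 728 = 7381
12th: 7381 + 728 = 8109
13th: 8109 + 728 = 8837
14th: 8837 + 728 = 9565
15th: 9565 + 728 = 10293
16th: 10293 + 728 = 11021
17th: 11021 + 728 = 11749
18th: 11749 + 728 = 12477
19th: 12477 + 728 = 13205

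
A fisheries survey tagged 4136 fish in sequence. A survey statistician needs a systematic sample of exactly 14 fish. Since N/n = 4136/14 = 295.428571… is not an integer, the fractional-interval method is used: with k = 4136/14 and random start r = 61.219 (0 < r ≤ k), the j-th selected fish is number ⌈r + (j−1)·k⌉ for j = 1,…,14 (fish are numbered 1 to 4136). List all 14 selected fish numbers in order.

j=1: r + 0k = 61.219 → ⌈·⌉ = 62
j=2: r + 1k = 356.647571… → ⌈·⌉ = 357
j=3: r + 2k = 652.076142… → ⌈·⌉ = 653
j=4: r + 3k = 947.504714… → ⌈·⌉ = 948
j=5: r + 4k = 1242.933285… → ⌈·⌉ = 1243
j=6: r + 5k = 1538.361857… → ⌈·⌉ = 1539
j=7: r + 6k = 1833.790428… → ⌈·⌉ = 1834
j=8: r + 7k = 2129.219 → ⌈·⌉ = 2130
j=9: r + 8k = 2424.647571… → ⌈·⌉ = 2425
j=10: r + 9k = 2720.076142… → ⌈·⌉ = 2721
j=11: r + 10k = 3015.504714… → ⌈·⌉ = 3016
j=12: r + 11k = 3310.933285… → ⌈·⌉ = 3311
j=13: r + 12k = 3606.361857… → ⌈·⌉ = 3607
j=14: r + 13k = 3901.790428… → ⌈·⌉ = 3902

62, 357, 653, 948, 1243, 1539, 1834, 2130, 2425, 2721, 3016, 3311, 3607, 3902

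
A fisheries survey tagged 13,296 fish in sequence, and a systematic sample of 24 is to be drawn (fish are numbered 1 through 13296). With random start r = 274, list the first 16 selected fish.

k = N/n = 13296/24 = 554
fish 1: 274
fish 2: 274 + 554 = 828
fish 3: 828 + 554 = 1382
fish 4: 1382 + 554 = 1936
fish 5: 1936 + 554 = 2490
fish 6: 2490 + 554 = 3044
fish 7: 3044 + 554 = 3598
fish 8: 3598 + 554 = 4152
fish 9: 4152 + 554 = 4706
fish 10: 4706 + 554 = 5260
fish 11: 5260 + 554 = 5814
fish 12: 5814 + 554 = 6368
fish 13: 6368 + 554 = 6922
fish 14: 6922 + 554 = 7476
fish 15: 7476 + 554 = 8030
fish 16: 8030 + 554 = 8584

274, 828, 1382, 1936, 2490, 3044, 3598, 4152, 4706, 5260, 5814, 6368, 6922, 7476, 8030, 8584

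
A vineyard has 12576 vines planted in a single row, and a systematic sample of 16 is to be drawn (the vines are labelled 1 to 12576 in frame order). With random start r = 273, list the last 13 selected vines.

k = N/n = 12576/16 = 786
4th selection = 273 + 3×786 = 2631
5th: 2631 + 786 = 3417
6th: 3417 + 786 = 4203
7th: 4203 + 786 = 4989
8th: 4989 + 786 = 5775
9th: 5775 + 786 = 6561
10th: 6561 + 786 = 7347
11th: 7347 + 786 = 8133
12th: 8133 + 786 = 8919
13th: 8919 + 786 = 9705
14th: 9705 + 786 = 10491
15th: 10491 + 786 = 11277
16th: 11277 + 786 = 12063

2631, 3417, 4203, 4989, 5775, 6561, 7347, 8133, 8919, 9705, 10491, 11277, 12063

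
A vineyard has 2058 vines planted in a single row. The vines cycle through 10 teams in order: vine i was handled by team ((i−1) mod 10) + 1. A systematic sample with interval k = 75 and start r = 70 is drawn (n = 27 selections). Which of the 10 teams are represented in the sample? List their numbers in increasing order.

5, 10

Consecutive selections differ by k = 75, so their team numbers differ by 75 mod 10 = 5.
gcd(75, 10) = 5, so the sample visits 10/5 = 2 distinct residues mod 10.
Start 70 is team 10; the teams hit are 5, 10.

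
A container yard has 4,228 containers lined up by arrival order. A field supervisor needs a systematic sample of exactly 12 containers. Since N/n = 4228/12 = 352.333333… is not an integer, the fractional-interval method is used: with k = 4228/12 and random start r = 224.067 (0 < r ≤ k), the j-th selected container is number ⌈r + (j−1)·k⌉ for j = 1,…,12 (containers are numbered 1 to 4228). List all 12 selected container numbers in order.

j=1: r + 0k = 224.067 → ⌈·⌉ = 225
j=2: r + 1k = 576.400333… → ⌈·⌉ = 577
j=3: r + 2k = 928.733666… → ⌈·⌉ = 929
j=4: r + 3k = 1281.067 → ⌈·⌉ = 1282
j=5: r + 4k = 1633.400333… → ⌈·⌉ = 1634
j=6: r + 5k = 1985.733666… → ⌈·⌉ = 1986
j=7: r + 6k = 2338.067 → ⌈·⌉ = 2339
j=8: r + 7k = 2690.400333… → ⌈·⌉ = 2691
j=9: r + 8k = 3042.733666… → ⌈·⌉ = 3043
j=10: r + 9k = 3395.067 → ⌈·⌉ = 3396
j=11: r + 10k = 3747.400333… → ⌈·⌉ = 3748
j=12: r + 11k = 4099.733666… → ⌈·⌉ = 4100

225, 577, 929, 1282, 1634, 1986, 2339, 2691, 3043, 3396, 3748, 4100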